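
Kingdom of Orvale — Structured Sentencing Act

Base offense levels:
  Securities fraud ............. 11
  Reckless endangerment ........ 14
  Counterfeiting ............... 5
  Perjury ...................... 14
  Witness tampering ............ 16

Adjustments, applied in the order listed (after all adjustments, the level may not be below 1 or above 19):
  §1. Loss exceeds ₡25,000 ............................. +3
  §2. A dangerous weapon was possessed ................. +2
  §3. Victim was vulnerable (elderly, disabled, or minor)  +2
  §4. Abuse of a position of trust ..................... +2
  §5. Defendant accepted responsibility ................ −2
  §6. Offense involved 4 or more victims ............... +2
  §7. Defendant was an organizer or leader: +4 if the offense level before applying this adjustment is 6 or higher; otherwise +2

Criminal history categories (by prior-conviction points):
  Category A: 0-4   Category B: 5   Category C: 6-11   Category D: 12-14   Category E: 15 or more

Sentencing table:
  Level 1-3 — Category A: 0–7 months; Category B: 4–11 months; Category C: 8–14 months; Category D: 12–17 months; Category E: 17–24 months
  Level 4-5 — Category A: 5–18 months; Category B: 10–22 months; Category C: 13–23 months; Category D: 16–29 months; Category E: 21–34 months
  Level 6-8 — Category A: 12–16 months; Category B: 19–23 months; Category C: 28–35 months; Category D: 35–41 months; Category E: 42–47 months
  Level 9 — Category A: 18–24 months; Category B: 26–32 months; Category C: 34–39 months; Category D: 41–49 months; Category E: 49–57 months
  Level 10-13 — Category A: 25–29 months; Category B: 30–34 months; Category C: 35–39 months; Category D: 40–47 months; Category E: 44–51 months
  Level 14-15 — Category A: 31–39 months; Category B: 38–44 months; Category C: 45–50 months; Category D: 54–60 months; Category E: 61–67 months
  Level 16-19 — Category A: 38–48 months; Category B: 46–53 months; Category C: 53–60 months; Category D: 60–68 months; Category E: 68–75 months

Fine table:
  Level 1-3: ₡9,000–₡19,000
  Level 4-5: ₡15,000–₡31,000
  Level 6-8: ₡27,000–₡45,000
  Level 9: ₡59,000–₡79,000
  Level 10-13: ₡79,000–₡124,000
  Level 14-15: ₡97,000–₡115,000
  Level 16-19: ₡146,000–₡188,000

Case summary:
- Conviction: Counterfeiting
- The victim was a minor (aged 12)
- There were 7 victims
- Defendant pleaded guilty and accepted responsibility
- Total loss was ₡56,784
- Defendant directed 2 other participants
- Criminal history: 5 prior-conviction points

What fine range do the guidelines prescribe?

₡97,000–₡115,000

Base offense level for counterfeiting: 5.
§1 applies: 5 + 3 = 8.
§3 applies: 8 + 2 = 10.
§5 applies: 10 − 2 = 8.
§6 applies: 8 + 2 = 10.
§7 applies (level before this adjustment is 10 ≥ 6, so +4): 10 + 4 = 14.
Final offense level: 14.
Level 14 falls in the 14-15 band.
Fine table: Level 14-15 → ₡97,000–₡115,000.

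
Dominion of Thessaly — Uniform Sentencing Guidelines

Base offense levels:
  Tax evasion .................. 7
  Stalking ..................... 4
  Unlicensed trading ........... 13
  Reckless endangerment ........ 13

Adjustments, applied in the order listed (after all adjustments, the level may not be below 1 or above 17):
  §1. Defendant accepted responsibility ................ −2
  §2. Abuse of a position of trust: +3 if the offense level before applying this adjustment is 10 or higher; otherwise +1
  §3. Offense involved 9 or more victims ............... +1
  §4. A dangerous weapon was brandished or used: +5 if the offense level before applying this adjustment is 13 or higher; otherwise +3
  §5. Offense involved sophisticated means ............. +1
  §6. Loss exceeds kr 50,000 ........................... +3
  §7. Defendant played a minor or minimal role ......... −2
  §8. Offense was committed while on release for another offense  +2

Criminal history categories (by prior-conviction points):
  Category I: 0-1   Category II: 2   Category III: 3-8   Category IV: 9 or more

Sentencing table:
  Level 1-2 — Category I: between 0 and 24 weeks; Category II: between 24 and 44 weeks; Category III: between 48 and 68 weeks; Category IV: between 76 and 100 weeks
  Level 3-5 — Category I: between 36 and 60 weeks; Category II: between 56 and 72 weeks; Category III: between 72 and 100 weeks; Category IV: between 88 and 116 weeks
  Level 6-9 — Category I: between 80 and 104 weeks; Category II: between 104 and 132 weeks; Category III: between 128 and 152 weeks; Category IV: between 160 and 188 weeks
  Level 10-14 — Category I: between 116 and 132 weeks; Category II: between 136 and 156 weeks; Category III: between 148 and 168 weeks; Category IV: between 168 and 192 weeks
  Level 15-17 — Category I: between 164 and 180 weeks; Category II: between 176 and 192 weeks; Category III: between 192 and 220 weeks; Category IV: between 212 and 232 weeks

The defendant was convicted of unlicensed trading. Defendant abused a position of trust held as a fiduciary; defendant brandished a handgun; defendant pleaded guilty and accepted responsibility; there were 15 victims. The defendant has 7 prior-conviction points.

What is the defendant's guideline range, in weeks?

192-220 weeks

Base offense level for unlicensed trading: 13.
§1 applies: 13 − 2 = 11.
§2 applies (level before this adjustment is 11 ≥ 10, so +3): 11 + 3 = 14.
§3 applies: 14 + 1 = 15.
§4 applies (level before this adjustment is 15 ≥ 13, so +5): 15 + 5 = 20.
§6 does not apply.
Level 20 exceeds the maximum of 17; capped at 17.
Final offense level: 17.
Criminal history: 7 prior points → Category III (3-8).
Level 17 falls in the 15-17 band.
Grid: Level 15-17 × Category III = 192-220 weeks.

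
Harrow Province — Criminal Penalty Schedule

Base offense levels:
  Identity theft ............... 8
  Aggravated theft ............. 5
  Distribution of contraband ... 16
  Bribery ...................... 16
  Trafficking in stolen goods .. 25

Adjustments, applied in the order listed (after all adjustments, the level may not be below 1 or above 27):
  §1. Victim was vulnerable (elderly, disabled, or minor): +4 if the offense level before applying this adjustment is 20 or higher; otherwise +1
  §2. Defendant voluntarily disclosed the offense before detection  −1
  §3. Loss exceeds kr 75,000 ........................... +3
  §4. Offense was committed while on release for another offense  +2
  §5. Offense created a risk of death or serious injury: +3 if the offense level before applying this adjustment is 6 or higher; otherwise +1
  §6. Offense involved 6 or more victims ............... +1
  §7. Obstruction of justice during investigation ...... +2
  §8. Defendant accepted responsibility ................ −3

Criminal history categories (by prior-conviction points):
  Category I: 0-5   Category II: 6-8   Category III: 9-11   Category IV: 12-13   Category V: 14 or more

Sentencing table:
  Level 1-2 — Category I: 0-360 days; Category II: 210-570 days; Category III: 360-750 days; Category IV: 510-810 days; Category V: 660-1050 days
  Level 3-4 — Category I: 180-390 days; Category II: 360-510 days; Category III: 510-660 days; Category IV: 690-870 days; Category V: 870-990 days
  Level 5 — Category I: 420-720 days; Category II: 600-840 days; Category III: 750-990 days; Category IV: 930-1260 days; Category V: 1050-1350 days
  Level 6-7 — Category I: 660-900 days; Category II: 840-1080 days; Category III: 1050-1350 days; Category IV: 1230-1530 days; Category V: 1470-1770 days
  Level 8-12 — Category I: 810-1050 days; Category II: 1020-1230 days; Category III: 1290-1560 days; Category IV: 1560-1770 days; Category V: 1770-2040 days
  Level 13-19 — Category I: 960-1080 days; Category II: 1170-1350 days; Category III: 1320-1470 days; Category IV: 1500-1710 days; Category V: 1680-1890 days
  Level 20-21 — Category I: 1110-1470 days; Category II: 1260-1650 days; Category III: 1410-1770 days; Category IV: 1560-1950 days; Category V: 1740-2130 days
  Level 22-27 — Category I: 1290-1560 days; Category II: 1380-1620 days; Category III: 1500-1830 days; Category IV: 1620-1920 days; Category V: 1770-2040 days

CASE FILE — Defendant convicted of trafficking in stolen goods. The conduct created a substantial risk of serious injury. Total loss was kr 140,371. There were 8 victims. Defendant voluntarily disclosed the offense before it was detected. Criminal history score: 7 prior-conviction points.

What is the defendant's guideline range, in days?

Base offense level for trafficking in stolen goods: 25.
§1 does not apply.
§2 applies: 25 − 1 = 24.
§3 applies: 24 + 3 = 27.
§5 applies (level before this adjustment is 27 ≥ 6, so +3): 27 + 3 = 30.
§6 applies: 30 + 1 = 31.
Level 31 exceeds the maximum of 27; capped at 27.
Final offense level: 27.
Criminal history: 7 prior points → Category II (6-8).
Level 27 falls in the 22-27 band.
Grid: Level 22-27 × Category II = 1380-1620 days.

1380-1620 days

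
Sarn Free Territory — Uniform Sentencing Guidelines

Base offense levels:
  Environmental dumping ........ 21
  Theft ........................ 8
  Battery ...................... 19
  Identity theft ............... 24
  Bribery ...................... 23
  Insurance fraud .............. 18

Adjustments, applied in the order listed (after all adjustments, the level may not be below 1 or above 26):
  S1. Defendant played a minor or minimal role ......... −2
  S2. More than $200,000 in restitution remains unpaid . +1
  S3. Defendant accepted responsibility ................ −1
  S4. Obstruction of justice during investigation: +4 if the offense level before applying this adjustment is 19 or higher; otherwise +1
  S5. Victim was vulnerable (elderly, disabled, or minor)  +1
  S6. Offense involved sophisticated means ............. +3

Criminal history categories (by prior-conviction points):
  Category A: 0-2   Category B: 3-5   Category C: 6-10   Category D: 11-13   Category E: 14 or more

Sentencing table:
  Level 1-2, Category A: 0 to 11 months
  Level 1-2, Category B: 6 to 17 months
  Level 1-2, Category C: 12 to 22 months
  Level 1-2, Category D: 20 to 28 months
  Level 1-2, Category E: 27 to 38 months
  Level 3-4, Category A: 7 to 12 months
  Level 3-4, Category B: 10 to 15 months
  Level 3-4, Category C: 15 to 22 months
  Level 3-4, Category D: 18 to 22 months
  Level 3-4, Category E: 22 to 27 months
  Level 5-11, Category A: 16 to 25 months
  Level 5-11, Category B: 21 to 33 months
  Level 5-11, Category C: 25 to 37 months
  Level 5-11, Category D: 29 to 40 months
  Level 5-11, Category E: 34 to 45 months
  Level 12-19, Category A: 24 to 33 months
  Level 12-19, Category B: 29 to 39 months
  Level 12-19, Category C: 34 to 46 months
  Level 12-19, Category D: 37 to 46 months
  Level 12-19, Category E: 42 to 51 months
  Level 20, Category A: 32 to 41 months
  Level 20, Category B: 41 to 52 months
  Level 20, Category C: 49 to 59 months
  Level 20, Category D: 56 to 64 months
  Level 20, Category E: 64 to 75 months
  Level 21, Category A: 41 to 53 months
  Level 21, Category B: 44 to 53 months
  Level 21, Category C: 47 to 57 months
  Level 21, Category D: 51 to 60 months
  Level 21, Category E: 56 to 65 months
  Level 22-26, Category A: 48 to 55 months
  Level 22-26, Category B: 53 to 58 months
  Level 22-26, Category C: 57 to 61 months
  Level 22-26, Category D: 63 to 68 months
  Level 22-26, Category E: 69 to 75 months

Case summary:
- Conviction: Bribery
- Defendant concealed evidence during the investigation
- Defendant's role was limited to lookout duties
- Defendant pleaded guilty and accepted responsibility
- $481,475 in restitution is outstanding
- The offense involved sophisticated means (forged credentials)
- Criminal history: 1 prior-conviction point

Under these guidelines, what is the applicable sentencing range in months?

48-55 months

Base offense level for bribery: 23.
S1 applies: 23 − 2 = 21.
S2 applies: 21 + 1 = 22.
S3 applies: 22 − 1 = 21.
S4 applies (level before this adjustment is 21 ≥ 19, so +4): 21 + 4 = 25.
S5 does not apply.
S6 applies: 25 + 3 = 28.
Level 28 exceeds the maximum of 26; capped at 26.
Final offense level: 26.
Criminal history: 1 prior point → Category A (0-2).
Level 26 falls in the 22-26 band.
Grid: Level 22-26 × Category A = 48-55 months.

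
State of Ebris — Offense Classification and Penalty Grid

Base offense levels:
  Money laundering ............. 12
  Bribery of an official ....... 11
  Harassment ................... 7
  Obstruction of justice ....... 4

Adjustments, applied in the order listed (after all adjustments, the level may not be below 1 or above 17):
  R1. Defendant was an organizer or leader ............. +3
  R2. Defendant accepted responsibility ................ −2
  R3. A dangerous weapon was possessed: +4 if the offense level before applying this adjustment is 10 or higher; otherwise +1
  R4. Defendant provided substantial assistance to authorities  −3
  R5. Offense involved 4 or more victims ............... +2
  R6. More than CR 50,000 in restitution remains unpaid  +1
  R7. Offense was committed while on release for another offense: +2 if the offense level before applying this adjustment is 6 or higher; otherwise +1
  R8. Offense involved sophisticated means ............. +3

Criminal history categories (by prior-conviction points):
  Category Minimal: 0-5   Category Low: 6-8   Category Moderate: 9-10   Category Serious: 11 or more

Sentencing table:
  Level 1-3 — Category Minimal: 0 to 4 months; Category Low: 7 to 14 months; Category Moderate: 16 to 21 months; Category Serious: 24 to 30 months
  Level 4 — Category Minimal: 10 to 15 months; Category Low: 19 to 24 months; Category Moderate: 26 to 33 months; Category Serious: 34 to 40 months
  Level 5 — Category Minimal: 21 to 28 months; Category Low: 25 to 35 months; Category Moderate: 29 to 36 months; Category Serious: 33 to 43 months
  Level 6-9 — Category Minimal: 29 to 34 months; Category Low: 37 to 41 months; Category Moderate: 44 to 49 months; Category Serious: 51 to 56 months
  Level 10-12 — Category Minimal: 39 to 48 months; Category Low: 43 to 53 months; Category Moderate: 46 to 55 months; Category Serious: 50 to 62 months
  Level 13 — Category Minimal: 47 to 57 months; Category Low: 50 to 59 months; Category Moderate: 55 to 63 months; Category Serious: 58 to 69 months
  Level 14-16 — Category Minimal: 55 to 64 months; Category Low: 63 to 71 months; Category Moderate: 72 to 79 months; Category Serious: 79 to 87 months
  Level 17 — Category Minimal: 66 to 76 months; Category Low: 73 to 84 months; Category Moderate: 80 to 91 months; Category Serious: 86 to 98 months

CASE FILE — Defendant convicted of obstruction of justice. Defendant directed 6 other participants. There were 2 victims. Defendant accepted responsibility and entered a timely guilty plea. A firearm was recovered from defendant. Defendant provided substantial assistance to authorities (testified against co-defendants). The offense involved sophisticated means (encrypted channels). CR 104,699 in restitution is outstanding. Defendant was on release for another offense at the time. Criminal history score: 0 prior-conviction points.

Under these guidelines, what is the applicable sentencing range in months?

29-34 months

Base offense level for obstruction of justice: 4.
R1 applies: 4 + 3 = 7.
R2 applies: 7 − 2 = 5.
R3 applies (level before this adjustment is 5 < 10, so +1): 5 + 1 = 6.
R4 applies: 6 − 3 = 3.
R6 applies: 3 + 1 = 4.
R7 applies (level before this adjustment is 4 < 6, so +1): 4 + 1 = 5.
R8 applies: 5 + 3 = 8.
Final offense level: 8.
Criminal history: 0 prior points → Category Minimal (0-5).
Level 8 falls in the 6-9 band.
Grid: Level 6-9 × Category Minimal = 29-34 months.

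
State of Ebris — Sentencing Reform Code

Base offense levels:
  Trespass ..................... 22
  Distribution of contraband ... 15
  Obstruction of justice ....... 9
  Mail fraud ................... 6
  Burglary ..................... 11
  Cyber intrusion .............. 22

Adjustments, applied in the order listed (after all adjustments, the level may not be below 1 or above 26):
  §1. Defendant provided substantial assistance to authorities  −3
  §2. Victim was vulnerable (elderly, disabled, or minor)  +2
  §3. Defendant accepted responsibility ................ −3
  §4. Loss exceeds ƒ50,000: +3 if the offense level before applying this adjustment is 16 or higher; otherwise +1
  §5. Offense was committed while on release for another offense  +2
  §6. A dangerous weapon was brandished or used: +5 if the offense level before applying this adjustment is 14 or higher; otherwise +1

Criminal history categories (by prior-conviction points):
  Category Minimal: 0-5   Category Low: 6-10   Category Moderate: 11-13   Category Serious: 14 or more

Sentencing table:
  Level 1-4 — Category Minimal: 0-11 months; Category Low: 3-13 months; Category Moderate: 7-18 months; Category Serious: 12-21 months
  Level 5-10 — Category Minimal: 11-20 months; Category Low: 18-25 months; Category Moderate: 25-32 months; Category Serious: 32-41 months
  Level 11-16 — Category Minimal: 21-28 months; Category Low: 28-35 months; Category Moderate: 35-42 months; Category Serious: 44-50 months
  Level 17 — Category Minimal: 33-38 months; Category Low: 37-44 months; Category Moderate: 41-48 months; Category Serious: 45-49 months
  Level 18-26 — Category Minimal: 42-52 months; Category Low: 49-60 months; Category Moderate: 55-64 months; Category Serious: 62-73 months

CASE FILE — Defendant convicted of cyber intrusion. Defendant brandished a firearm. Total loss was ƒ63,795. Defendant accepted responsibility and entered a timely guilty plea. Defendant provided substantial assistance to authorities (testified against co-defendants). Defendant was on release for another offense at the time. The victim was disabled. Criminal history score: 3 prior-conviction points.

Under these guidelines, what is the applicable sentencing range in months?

42-52 months

Base offense level for cyber intrusion: 22.
§1 applies: 22 − 3 = 19.
§2 applies: 19 + 2 = 21.
§3 applies: 21 − 3 = 18.
§4 applies (level before this adjustment is 18 ≥ 16, so +3): 18 + 3 = 21.
§5 applies: 21 + 2 = 23.
§6 applies (level before this adjustment is 23 ≥ 14, so +5): 23 + 5 = 28.
Level 28 exceeds the maximum of 26; capped at 26.
Final offense level: 26.
Criminal history: 3 prior points → Category Minimal (0-5).
Level 26 falls in the 18-26 band.
Grid: Level 18-26 × Category Minimal = 42-52 months.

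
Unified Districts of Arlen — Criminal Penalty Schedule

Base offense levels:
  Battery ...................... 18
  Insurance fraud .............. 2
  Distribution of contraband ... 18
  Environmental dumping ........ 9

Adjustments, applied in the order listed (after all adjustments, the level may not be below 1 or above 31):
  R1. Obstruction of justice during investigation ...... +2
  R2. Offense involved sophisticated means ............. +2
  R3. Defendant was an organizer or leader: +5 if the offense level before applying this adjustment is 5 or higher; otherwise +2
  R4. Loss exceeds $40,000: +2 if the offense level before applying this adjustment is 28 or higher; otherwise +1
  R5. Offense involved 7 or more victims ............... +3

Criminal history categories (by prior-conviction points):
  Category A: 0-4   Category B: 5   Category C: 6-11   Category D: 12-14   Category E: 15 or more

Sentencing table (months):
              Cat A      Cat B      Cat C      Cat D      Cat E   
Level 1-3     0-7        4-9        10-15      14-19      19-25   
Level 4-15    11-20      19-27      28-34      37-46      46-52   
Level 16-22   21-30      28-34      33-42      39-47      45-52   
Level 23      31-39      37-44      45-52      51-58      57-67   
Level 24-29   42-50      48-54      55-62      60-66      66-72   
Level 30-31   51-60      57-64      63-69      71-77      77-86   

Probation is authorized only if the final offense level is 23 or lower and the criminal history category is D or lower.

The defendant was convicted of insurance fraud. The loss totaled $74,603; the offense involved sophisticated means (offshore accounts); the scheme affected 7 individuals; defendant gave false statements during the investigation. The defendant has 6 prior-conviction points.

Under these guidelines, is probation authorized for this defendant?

Base offense level for insurance fraud: 2.
R1 applies: 2 + 2 = 4.
R2 applies: 4 + 2 = 6.
R4 applies (level before this adjustment is 6 < 28, so +1): 6 + 1 = 7.
R5 applies: 7 + 3 = 10.
Final offense level: 10.
Criminal history: 6 prior points → Category C (6-11).
Level 10 falls in the 4-15 band.
Grid: Level 4-15 × Category C = 28-34 months.
Probation check: level 10 ≤ 23 and category C ≤ D → eligible.

Yes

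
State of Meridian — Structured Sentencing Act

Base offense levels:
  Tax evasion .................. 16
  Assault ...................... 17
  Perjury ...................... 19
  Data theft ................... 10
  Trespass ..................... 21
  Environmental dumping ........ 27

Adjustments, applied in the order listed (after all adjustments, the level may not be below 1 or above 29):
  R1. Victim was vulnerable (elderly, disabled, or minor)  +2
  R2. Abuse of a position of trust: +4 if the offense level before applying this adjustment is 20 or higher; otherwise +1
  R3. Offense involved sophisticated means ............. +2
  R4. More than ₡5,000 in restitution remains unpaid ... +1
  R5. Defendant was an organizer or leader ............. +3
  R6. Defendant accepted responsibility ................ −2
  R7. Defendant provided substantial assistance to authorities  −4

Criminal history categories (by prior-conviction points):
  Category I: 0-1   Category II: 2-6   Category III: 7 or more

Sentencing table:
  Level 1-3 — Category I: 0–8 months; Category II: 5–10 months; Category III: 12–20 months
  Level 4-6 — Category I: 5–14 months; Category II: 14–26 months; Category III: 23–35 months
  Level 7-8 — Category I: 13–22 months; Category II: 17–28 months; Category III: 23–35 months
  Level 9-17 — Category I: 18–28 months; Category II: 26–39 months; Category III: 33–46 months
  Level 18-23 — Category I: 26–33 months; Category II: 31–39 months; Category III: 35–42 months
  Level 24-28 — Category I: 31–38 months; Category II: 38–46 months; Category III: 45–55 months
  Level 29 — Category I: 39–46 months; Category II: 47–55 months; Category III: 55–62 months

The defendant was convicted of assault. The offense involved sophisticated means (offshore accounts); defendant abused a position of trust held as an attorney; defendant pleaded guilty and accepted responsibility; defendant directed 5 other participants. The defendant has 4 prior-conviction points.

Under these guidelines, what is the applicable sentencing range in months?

31-39 months

Base offense level for assault: 17.
R2 applies (level before this adjustment is 17 < 20, so +1): 17 + 1 = 18.
R3 applies: 18 + 2 = 20.
R4 does not apply.
R5 applies: 20 + 3 = 23.
R6 applies: 23 − 2 = 21.
Final offense level: 21.
Criminal history: 4 prior points → Category II (2-6).
Level 21 falls in the 18-23 band.
Grid: Level 18-23 × Category II = 31-39 months.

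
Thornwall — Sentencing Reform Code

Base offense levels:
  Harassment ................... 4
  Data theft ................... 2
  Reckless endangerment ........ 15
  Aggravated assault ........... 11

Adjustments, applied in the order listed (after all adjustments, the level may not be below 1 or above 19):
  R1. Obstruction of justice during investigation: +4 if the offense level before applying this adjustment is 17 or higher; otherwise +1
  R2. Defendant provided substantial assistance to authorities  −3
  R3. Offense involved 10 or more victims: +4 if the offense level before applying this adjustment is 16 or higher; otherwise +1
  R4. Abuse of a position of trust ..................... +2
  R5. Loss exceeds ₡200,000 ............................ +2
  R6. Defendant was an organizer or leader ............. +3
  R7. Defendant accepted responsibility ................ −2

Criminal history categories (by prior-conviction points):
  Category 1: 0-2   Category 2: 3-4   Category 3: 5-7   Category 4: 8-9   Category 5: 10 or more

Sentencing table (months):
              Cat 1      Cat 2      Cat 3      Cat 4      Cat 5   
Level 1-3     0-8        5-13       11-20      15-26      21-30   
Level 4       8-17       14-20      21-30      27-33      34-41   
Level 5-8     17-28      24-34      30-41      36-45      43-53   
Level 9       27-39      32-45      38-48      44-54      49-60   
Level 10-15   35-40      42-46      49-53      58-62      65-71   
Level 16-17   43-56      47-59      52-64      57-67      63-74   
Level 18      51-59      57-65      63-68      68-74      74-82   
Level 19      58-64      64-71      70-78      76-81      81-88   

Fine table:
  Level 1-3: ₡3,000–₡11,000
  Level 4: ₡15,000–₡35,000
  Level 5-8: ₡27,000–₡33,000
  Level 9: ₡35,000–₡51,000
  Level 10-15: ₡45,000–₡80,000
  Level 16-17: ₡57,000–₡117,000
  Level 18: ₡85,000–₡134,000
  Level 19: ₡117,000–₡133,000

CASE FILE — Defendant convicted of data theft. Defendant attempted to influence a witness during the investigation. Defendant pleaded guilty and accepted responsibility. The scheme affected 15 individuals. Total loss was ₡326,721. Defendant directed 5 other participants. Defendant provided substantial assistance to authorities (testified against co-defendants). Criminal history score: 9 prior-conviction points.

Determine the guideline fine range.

₡15,000–₡35,000

Base offense level for data theft: 2.
R1 applies (level before this adjustment is 2 < 17, so +1): 2 + 1 = 3.
R2 applies: 3 − 3 = 0.
R3 applies (level before this adjustment is 0 < 16, so +1): 0 + 1 = 1.
R4 does not apply.
R5 applies: 1 + 2 = 3.
R6 applies: 3 + 3 = 6.
R7 applies: 6 − 2 = 4.
Final offense level: 4.
Level 4 falls in the 4 band.
Fine table: Level 4 → ₡15,000–₡35,000.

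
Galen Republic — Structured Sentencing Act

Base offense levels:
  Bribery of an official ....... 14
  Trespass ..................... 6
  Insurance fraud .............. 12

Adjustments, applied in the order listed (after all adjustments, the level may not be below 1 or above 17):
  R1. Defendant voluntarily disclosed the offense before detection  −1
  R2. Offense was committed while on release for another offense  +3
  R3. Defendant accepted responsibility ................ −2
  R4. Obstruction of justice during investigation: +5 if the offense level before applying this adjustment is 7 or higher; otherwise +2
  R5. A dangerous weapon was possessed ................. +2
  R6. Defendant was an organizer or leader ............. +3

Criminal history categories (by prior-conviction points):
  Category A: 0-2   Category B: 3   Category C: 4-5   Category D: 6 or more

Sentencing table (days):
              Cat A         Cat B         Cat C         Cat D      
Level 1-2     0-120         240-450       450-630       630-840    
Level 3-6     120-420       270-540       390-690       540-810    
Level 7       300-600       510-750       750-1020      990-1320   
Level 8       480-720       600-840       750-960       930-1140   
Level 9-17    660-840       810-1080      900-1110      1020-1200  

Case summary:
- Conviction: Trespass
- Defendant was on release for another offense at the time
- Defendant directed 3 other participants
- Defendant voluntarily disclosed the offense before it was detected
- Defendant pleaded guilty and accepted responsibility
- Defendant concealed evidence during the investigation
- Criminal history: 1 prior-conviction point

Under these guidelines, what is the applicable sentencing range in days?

660-840 days

Base offense level for trespass: 6.
R1 applies: 6 − 1 = 5.
R2 applies: 5 + 3 = 8.
R3 applies: 8 − 2 = 6.
R4 applies (level before this adjustment is 6 < 7, so +2): 6 + 2 = 8.
R5 does not apply.
R6 applies: 8 + 3 = 11.
Final offense level: 11.
Criminal history: 1 prior point → Category A (0-2).
Level 11 falls in the 9-17 band.
Grid: Level 9-17 × Category A = 660-840 days.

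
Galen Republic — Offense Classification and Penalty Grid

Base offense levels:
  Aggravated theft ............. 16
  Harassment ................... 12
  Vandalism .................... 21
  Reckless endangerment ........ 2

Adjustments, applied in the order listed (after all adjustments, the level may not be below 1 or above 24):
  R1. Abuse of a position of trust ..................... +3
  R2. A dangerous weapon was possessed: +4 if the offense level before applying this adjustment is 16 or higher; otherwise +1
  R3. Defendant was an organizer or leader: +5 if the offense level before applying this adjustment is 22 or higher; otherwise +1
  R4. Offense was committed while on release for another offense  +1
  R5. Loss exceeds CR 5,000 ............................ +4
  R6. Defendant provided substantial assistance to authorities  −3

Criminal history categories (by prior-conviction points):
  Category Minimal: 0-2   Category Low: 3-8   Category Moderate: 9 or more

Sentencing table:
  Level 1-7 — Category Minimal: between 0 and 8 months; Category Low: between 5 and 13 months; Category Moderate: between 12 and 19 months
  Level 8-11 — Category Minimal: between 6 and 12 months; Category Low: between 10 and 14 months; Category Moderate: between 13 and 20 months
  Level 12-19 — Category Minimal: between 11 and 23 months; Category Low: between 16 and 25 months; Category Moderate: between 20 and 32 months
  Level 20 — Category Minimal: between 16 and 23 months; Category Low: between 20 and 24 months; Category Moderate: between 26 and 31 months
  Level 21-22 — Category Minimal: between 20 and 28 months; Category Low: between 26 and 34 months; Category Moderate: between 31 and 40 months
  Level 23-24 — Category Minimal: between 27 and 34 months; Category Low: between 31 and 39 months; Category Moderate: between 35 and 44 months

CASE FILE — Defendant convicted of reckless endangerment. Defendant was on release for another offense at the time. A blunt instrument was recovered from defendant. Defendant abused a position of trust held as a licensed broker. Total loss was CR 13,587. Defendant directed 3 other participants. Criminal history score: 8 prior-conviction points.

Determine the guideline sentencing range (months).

16-25 months

Base offense level for reckless endangerment: 2.
R1 applies: 2 + 3 = 5.
R2 applies (level before this adjustment is 5 < 16, so +1): 5 + 1 = 6.
R3 applies (level before this adjustment is 6 < 22, so +1): 6 + 1 = 7.
R4 applies: 7 + 1 = 8.
R5 applies: 8 + 4 = 12.
Final offense level: 12.
Criminal history: 8 prior points → Category Low (3-8).
Level 12 falls in the 12-19 band.
Grid: Level 12-19 × Category Low = 16-25 months.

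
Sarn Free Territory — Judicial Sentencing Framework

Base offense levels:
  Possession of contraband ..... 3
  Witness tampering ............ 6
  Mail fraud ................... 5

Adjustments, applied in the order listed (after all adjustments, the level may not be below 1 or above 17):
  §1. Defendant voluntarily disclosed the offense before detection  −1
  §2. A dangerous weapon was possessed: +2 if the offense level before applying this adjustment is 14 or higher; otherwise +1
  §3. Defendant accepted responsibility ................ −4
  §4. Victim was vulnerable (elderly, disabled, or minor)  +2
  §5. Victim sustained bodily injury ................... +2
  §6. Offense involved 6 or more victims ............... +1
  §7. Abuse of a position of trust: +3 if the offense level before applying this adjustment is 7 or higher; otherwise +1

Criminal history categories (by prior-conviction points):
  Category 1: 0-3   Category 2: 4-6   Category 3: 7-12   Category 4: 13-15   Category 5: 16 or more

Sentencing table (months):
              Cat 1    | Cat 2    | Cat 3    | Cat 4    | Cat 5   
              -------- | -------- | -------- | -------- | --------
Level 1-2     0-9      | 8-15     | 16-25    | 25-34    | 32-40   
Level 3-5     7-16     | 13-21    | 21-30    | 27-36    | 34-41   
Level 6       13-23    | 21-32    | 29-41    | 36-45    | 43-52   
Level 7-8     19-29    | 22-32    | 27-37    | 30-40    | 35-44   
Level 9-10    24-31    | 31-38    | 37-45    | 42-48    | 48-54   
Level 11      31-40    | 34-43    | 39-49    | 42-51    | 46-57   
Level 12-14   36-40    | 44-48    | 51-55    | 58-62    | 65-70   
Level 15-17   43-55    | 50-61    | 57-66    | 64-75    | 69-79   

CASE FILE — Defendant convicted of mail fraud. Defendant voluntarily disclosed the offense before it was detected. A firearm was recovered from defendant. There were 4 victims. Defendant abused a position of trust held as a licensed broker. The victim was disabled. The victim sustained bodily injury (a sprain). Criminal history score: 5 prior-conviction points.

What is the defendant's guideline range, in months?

44-48 months

Base offense level for mail fraud: 5.
§1 applies: 5 − 1 = 4.
§2 applies (level before this adjustment is 4 < 14, so +1): 4 + 1 = 5.
§3 does not apply.
§4 applies: 5 + 2 = 7.
§5 applies: 7 + 2 = 9.
§7 applies (level before this adjustment is 9 ≥ 7, so +3): 9 + 3 = 12.
Final offense level: 12.
Criminal history: 5 prior points → Category 2 (4-6).
Level 12 falls in the 12-14 band.
Grid: Level 12-14 × Category 2 = 44-48 months.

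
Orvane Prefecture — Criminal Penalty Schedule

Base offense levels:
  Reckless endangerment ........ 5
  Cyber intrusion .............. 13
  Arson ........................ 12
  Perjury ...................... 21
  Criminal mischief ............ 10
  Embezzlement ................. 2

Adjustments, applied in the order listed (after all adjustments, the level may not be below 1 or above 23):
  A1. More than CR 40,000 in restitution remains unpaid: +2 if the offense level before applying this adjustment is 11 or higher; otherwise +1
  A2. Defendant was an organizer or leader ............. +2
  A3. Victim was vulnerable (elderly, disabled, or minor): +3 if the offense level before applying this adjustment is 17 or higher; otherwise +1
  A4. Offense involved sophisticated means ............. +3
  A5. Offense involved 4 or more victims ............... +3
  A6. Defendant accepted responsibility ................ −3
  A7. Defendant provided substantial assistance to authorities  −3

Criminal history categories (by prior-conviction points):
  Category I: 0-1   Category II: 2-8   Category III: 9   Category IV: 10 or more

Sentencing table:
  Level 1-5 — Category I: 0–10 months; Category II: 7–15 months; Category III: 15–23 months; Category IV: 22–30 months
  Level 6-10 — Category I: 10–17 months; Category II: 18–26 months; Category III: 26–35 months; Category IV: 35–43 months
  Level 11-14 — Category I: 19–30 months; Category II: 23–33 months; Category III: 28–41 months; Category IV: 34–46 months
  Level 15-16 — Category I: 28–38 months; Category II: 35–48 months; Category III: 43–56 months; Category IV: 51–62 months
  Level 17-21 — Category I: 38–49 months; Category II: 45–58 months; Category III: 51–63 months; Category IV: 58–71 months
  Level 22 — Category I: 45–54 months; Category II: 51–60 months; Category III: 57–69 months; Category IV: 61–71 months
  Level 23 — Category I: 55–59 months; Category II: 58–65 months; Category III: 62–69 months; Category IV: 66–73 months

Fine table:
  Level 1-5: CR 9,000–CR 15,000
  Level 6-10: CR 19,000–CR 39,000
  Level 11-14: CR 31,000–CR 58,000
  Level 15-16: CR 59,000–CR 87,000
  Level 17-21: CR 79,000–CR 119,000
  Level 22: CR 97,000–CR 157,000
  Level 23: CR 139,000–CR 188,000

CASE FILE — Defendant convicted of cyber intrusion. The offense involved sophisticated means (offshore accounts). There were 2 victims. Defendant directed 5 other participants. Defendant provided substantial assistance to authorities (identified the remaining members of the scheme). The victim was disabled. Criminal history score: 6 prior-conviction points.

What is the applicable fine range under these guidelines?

CR 59,000–CR 87,000

Base offense level for cyber intrusion: 13.
A2 applies: 13 + 2 = 15.
A3 applies (level before this adjustment is 15 < 17, so +1): 15 + 1 = 16.
A4 applies: 16 + 3 = 19.
A5 does not apply.
A7 applies: 19 − 3 = 16.
Final offense level: 16.
Level 16 falls in the 15-16 band.
Fine table: Level 15-16 → CR 59,000–CR 87,000.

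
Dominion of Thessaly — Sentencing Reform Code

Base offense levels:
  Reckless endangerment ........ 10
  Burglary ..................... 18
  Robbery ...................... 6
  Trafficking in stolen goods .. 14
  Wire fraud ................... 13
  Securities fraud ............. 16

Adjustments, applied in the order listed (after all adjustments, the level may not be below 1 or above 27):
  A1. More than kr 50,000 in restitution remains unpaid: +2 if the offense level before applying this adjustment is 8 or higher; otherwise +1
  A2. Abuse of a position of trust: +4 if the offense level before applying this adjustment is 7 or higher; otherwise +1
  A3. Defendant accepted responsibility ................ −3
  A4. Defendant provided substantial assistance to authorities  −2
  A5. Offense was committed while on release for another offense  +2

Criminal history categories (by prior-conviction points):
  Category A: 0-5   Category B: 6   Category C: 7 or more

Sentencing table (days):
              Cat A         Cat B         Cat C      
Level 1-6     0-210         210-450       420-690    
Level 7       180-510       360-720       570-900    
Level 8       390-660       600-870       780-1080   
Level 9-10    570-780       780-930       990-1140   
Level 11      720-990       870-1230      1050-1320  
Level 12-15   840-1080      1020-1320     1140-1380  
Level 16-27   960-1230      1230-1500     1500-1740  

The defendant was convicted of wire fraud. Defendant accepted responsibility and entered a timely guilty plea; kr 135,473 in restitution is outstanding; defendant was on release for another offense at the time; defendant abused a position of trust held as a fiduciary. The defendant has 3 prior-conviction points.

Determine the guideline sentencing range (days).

Base offense level for wire fraud: 13.
A1 applies (level before this adjustment is 13 ≥ 8, so +2): 13 + 2 = 15.
A2 applies (level before this adjustment is 15 ≥ 7, so +4): 15 + 4 = 19.
A3 applies: 19 − 3 = 16.
A5 applies: 16 + 2 = 18.
Final offense level: 18.
Criminal history: 3 prior points → Category A (0-5).
Level 18 falls in the 16-27 band.
Grid: Level 16-27 × Category A = 960-1230 days.

960-1230 days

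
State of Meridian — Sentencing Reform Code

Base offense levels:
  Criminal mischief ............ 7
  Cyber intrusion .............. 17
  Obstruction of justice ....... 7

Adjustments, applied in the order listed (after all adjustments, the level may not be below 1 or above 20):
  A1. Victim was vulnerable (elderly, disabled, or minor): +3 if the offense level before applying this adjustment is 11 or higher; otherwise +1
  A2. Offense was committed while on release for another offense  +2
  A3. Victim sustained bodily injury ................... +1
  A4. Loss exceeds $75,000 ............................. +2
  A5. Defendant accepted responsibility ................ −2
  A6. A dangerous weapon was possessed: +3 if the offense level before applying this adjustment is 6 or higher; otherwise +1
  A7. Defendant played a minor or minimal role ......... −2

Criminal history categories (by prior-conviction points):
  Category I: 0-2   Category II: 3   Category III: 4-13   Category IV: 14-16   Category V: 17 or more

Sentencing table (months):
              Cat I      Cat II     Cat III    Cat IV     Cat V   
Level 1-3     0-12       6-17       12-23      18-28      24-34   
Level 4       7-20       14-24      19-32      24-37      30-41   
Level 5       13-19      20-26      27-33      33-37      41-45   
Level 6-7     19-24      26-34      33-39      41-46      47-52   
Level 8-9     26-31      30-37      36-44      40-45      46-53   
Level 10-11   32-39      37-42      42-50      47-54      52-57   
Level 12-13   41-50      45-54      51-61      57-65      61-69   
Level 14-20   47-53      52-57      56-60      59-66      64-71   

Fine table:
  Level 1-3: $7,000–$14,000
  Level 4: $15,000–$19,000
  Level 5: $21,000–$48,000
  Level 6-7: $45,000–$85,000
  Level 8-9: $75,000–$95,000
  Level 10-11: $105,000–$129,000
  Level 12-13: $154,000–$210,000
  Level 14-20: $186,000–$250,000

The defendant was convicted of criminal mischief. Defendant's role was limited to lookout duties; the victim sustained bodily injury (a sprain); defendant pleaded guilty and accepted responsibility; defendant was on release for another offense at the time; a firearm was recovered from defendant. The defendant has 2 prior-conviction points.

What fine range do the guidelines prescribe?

$75,000–$95,000

Base offense level for criminal mischief: 7.
A2 applies: 7 + 2 = 9.
A3 applies: 9 + 1 = 10.
A4 does not apply.
A5 applies: 10 − 2 = 8.
A6 applies (level before this adjustment is 8 ≥ 6, so +3): 8 + 3 = 11.
A7 applies: 11 − 2 = 9.
Final offense level: 9.
Level 9 falls in the 8-9 band.
Fine table: Level 8-9 → $75,000–$95,000.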